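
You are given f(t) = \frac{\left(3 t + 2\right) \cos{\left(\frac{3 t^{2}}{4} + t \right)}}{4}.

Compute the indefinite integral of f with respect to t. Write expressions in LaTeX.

F(t) = \frac{\sin{\left(\frac{3 t^{2}}{4} + t \right)}}{2} + C

f matches the chain-rule pattern g'(h)*h' with inner function h(t) = \frac{3 t^{2}}{4} + t; substituting u = h(t) collapses the integral.
Check: d/dt[\frac{\sin{\left(\frac{3 t^{2}}{4} + t \right)}}{2}] = \frac{3 t \cos{\left(\frac{3 t^{2}}{4} + t \right)}}{4} + \frac{\cos{\left(\frac{3 t^{2}}{4} + t \right)}}{2}, which equals f(t).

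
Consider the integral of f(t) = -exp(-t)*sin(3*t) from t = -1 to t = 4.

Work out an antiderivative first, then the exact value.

For F(t) to be correct the identity F'(t) - f(t) = 0 must hold.
F(t) = (sin(3*t) + 3*cos(3*t))*exp(-t)/10 is an antiderivative of f.
Check: d/dt[(sin(3*t) + 3*cos(3*t))*exp(-t)/10] = -exp(-t)*sin(3*t) = f(t).
F(4) = exp(-4)*sin(12)/10 + 3*exp(-4)*cos(12)/10; F(-1) = 3*exp(1)*cos(3)/10 - exp(1)*sin(3)/10.
Integral = F(4) - F(-1) = exp(-4)*sin(12)/10 + 3*exp(-4)*cos(12)/10 + exp(1)*sin(3)/10 - 3*exp(1)*cos(3)/10.

Antiderivative: F(t) = (sin(3*t) + 3*cos(3*t))*exp(-t)/10; value = exp(-4)*sin(12)/10 + 3*exp(-4)*cos(12)/10 + exp(1)*sin(3)/10 - 3*exp(1)*cos(3)/10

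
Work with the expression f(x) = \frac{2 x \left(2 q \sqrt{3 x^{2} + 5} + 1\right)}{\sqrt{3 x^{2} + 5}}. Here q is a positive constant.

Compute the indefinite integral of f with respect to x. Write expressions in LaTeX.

A first test for any F(x): its x-derivative must equal f(x) identically.
Check: d/dx[\frac{2 \left(3 q x^{2} + \sqrt{3 x^{2} + 5}\right)}{3}] = \frac{4 q x \sqrt{3 x^{2} + 5} + 2 x}{\sqrt{3 x^{2} + 5}}, which equals f(x).

F(x) = \frac{2 \left(3 q x^{2} + \sqrt{3 x^{2} + 5}\right)}{3} + C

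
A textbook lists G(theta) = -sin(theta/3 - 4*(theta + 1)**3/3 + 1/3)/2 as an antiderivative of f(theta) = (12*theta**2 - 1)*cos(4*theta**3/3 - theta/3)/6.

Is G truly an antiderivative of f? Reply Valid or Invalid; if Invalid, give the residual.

Invalid: d/dtheta[G] - f = -2*theta**2*cos(4*theta**3/3 - theta/3) + 2*theta**2*cos(4*theta**3/3 + 4*theta**2 + 11*theta/3 + 1) + 4*theta*cos(4*theta**3/3 + 4*theta**2 + 11*theta/3 + 1) + cos(4*theta**3/3 - theta/3)/6 + 11*cos(4*theta**3/3 + 4*theta**2 + 11*theta/3 + 1)/6, which is not 0.

d/dtheta[G] = 2*theta**2*cos(4*theta**3/3 + 4*theta**2 + 11*theta/3 + 1) + 4*theta*cos(4*theta**3/3 + 4*theta**2 + 11*theta/3 + 1) + 11*cos(4*theta**3/3 + 4*theta**2 + 11*theta/3 + 1)/6
d/dtheta[G] - f(theta) = -2*theta**2*cos(4*theta**3/3 - theta/3) + 2*theta**2*cos(4*theta**3/3 + 4*theta**2 + 11*theta/3 + 1) + 4*theta*cos(4*theta**3/3 + 4*theta**2 + 11*theta/3 + 1) + cos(4*theta**3/3 - theta/3)/6 + 11*cos(4*theta**3/3 + 4*theta**2 + 11*theta/3 + 1)/6 != 0.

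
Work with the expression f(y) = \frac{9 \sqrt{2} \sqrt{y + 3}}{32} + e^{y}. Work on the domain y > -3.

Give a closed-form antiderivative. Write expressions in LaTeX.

The integrand splits into summands that can be handled one at a time.
Check: d/dy[\frac{3 y \sqrt{\frac{y}{2} + \frac{3}{2}}}{8} + \frac{9 \sqrt{\frac{y}{2} + \frac{3}{2}}}{8} + e^{y}] = \frac{9 \sqrt{2} y + 32 \sqrt{y + 3} e^{y} + 27 \sqrt{2}}{32 \sqrt{y + 3}}, which equals f(y).

An antiderivative is F(y) = \frac{3 y \sqrt{\frac{y}{2} + \frac{3}{2}}}{8} + \frac{9 \sqrt{\frac{y}{2} + \frac{3}{2}}}{8} + e^{y}.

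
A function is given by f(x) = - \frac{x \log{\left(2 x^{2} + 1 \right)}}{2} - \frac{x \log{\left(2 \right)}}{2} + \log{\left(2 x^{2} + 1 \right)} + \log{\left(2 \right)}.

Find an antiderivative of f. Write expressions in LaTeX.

The integrand splits into summands that can be handled one at a time.
Check: d/dx[\frac{x^{2}}{4} - 2 x + \left(- \frac{x^{2}}{4} + x\right) \log{\left(4 x^{2} + 2 \right)} - \frac{\log{\left(x^{2} + \frac{1}{2} \right)}}{8} + \sqrt{2} \operatorname{atan}{\left(\sqrt{2} x \right)}] = - \frac{x \log{\left(2 x^{2} + 1 \right)}}{2} - \frac{x \log{\left(2 \right)}}{2} + \log{\left(2 x^{2} + 1 \right)} + \log{\left(2 \right)} = f(x).

An antiderivative is F(x) = \frac{x^{2}}{4} - 2 x + \left(- \frac{x^{2}}{4} + x\right) \log{\left(4 x^{2} + 2 \right)} - \frac{\log{\left(x^{2} + \frac{1}{2} \right)}}{8} + \sqrt{2} \operatorname{atan}{\left(\sqrt{2} x \right)}.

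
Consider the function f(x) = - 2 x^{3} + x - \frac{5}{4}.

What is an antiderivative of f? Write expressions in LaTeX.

The integrand splits into summands that can be handled one at a time.
Check: d/dx[- \frac{x^{4}}{2} + \frac{x^{2}}{2} - \frac{5 x}{4}] = - 2 x^{3} + x - \frac{5}{4} = f(x).

An antiderivative is F(x) = - \frac{x^{4}}{2} + \frac{x^{2}}{2} - \frac{5 x}{4}.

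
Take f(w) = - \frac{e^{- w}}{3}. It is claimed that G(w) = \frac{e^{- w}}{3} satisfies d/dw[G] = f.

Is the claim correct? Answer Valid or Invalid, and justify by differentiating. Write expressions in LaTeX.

Valid - the claim checks out under differentiation.

d/dw[G] = - \frac{e^{- w}}{3}
This equals f(w) exactly, so the claim holds.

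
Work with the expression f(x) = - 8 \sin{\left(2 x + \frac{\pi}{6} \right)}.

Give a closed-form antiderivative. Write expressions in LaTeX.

An antiderivative is F(x) = 4 \cos{\left(2 x + \frac{\pi}{6} \right)}.

Check any antiderivative F(x) by computing F'(x) and comparing it with f(x).
Check: d/dx[4 \cos{\left(2 x + \frac{\pi}{6} \right)}] = - 8 \sin{\left(2 x + \frac{\pi}{6} \right)} = f(x).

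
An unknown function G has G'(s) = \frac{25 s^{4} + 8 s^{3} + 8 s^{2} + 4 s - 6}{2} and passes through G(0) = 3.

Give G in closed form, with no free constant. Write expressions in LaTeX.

The proposed G(s) is checked by its d/ds: the result must match the given G'(s).
A general antiderivative is \frac{5 s^{5}}{2} + s^{4} + \frac{4 s^{3}}{3} + s^{2} - 3 s + 4 + C.
The condition gives C = 3 - (4) = -1.
So G(s) = \frac{15 s^{5} + 6 s^{4} + 8 s^{3} + 6 s^{2} - 18 s + 18}{6}.
Check: d/ds[\frac{15 s^{5} + 6 s^{4} + 8 s^{3} + 6 s^{2} - 18 s + 18}{6}] = \frac{25 s^{4}}{2} + 4 s^{3} + 4 s^{2} + 2 s - 3, which equals G'(s).

G(s) = \frac{15 s^{5} + 6 s^{4} + 8 s^{3} + 6 s^{2} - 18 s + 18}{6}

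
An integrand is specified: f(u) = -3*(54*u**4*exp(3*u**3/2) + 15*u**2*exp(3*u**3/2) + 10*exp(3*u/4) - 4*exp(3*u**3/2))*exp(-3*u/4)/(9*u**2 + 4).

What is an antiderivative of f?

An antiderivative F(u) passes only if d/du[F] lands on f(u) exactly.
Check: d/du[-4*exp(3*u**3/2 - 3*u/4) - 5*atan(3*u/2)] = (-162*u**4*exp(-3*u/4)*exp(3*u**3/2) - 45*u**2*exp(-3*u/4)*exp(3*u**3/2) - 30 + 12*exp(-3*u/4)*exp(3*u**3/2))/(9*u**2 + 4), which equals f(u).

An antiderivative is F(u) = -4*exp(3*u**3/2 - 3*u/4) - 5*atan(3*u/2).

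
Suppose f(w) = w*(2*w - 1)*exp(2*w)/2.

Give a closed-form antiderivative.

f has the shape u'v + uv' for u = w**2/2 - 3*w/4 + 3/8 and v = exp(2*w) — it is the derivative of the product u*v.
Check: d/dw[(4*w**2 - 6*w + 3)*exp(2*w)/8] = w**2*exp(2*w) - w*exp(2*w)/2, which equals f(w).

An antiderivative is F(w) = (4*w**2 - 6*w + 3)*exp(2*w)/8.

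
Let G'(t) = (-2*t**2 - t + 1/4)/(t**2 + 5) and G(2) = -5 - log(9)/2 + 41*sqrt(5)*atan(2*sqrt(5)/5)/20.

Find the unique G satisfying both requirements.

A first test for any G(t): its t-derivative must equal the given G'(t).
A general antiderivative is -2*t - log(t**2 + 5)/2 + 41*sqrt(5)*atan(sqrt(5)*t/5)/20 + C.
The condition gives C = -5 - log(9)/2 + 41*sqrt(5)*atan(2*sqrt(5)/5)/20 - (-4 - log(9)/2 + 41*sqrt(5)*atan(2*sqrt(5)/5)/20) = -1.
So G(t) = (-40*t - 10*log(t**2 + 5) + 41*sqrt(5)*atan(sqrt(5)*t/5) - 20)/20.
Check: d/dt[(-40*t - 10*log(t**2 + 5) + 41*sqrt(5)*atan(sqrt(5)*t/5) - 20)/20] = (-8*t**2 - 4*t + 1)/(4*t**2 + 20), which equals G'(t).

G(t) = (-40*t - 10*log(t**2 + 5) + 41*sqrt(5)*atan(sqrt(5)*t/5) - 20)/20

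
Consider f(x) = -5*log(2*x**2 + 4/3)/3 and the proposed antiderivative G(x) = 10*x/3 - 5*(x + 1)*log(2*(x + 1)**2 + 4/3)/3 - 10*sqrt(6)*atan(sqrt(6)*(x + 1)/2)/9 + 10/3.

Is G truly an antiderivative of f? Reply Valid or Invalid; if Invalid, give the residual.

d/dx[G] = -5*log(x**2 + 2*x + 5/3)/3 - 5*log(2)/3
d/dx[G] - f(x) = 5*log(x**2 + 2/3)/3 - 5*log(x**2 + 2*x + 5/3)/3 != 0.

Invalid: d/dx[G] - f = 5*log(x**2 + 2/3)/3 - 5*log(x**2 + 2*x + 5/3)/3, which is not 0.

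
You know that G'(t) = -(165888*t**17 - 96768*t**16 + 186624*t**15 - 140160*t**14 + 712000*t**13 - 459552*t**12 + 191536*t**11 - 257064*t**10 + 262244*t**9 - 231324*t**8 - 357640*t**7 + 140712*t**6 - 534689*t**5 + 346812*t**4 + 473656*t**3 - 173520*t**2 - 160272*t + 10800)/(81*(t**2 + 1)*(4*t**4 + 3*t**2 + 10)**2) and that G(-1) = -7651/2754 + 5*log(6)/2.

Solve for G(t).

Differentiate the proposed G(t) back; it has to land on the given G'(t).
A general antiderivative is -(2*t**2 - t/3 - 1)**4 + 5*log(3*t**2 + 3)/2 - 1/(2*t**4 + 3*t**2/2 + 5) + C.
The condition gives C = -7651/2754 + 5*log(6)/2 - (-4514/1377 + 5*log(6)/2) = 1/2.
So G(t) = -16*t**8 + 32*t**7/3 + 88*t**6/3 - 424*t**5/27 - 1729*t**4/81 + 212*t**3/27 + 22*t**2/3 - 4*t/3 + 5*log(3*t**2 + 3)/2 - 1/2 - 1/(2*t**4 + 3*t**2/2 + 5).
Check: d/dt[-16*t**8 + 32*t**7/3 + 88*t**6/3 - 424*t**5/27 - 1729*t**4/81 + 212*t**3/27 + 22*t**2/3 - 4*t/3 + 5*log(3*t**2 + 3)/2 - 1/2 - 1/(2*t**4 + 3*t**2/2 + 5)] = (-165888*t**17 + 96768*t**16 - 186624*t**15 + 140160*t**14 - 712000*t**13 + 459552*t**12 - 191536*t**11 + 257064*t**10 - 262244*t**9 + 231324*t**8 + 357640*t**7 - 140712*t**6 + 534689*t**5 - 346812*t**4 - 473656*t**3 + 173520*t**2 + 160272*t - 10800)/(1296*t**10 + 3240*t**8 + 9153*t**6 + 12069*t**4 + 12960*t**2 + 8100), which equals G'(t).

G(t) = -16*t**8 + 32*t**7/3 + 88*t**6/3 - 424*t**5/27 - 1729*t**4/81 + 212*t**3/27 + 22*t**2/3 - 4*t/3 + 5*log(3*t**2 + 3)/2 - 1/2 - 1/(2*t**4 + 3*t**2/2 + 5)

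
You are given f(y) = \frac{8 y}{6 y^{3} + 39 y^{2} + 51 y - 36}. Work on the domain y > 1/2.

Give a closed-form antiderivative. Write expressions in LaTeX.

An antiderivative is F(y) = \frac{8 \log{\left(y - \frac{1}{2} \right)}}{189} + \frac{8 \log{\left(y + 3 \right)}}{7} - \frac{32 \log{\left(y + 4 \right)}}{27}.

Factor the denominator (3 \left(y + 3\right) \left(y + 4\right) \left(2 y - 1\right)) and decompose: f = \frac{16}{189 \left(2 y - 1\right)} - \frac{32}{27 \left(y + 4\right)} + \frac{8}{7 \left(y + 3\right)}; each piece integrates to a log, atan, or power term.
Check: d/dy[\frac{8 \log{\left(y - \frac{1}{2} \right)}}{189} + \frac{8 \log{\left(y + 3 \right)}}{7} - \frac{32 \log{\left(y + 4 \right)}}{27}] = \frac{8 y}{6 y^{3} + 39 y^{2} + 51 y - 36} = f(y).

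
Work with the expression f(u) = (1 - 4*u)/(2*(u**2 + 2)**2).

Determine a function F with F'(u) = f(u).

Recover f(u) by differentiating a candidate F(u); any mismatch rules it out.
Check: d/du[(2*u + sqrt(2)*(u**2 + 2)*atan(sqrt(2)*u/2) + 16)/(16*(u**2 + 2))] = (1 - 4*u)/(2*u**4 + 8*u**2 + 8), which equals f(u).

An antiderivative is F(u) = (2*u + sqrt(2)*(u**2 + 2)*atan(sqrt(2)*u/2) + 16)/(16*(u**2 + 2)).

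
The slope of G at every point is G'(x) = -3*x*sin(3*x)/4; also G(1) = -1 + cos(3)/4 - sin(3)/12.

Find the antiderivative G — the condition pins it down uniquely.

Differentiate the proposed G(x) back; it has to land on the given G'(x).
A general antiderivative is x*cos(3*x)/4 - sin(3*x)/12 + C.
The condition gives C = -1 + cos(3)/4 - sin(3)/12 - (cos(3)/4 - sin(3)/12) = -1.
So G(x) = (3*x*cos(3*x) - sin(3*x) - 12)/12.
Check: d/dx[(3*x*cos(3*x) - sin(3*x) - 12)/12] = -3*x*sin(3*x)/4 = G'(x).

G(x) = (3*x*cos(3*x) - sin(3*x) - 12)/12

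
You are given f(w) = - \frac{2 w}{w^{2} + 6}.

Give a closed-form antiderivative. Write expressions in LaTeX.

The substitution u = \frac{w^{2}}{2} + 3 works: f is exactly (dF/du)*(du/dw) for that inner function.
Check: d/dw[- \log{\left(\frac{w^{2}}{2} + 3 \right)}] = - \frac{2 w}{w^{2} + 6} = f(w).

An antiderivative is F(w) = - \log{\left(\frac{w^{2}}{2} + 3 \right)}.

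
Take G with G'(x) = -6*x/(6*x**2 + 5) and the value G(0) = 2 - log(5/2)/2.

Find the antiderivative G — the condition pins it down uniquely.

G'(x) matches the chain-rule pattern g'(h)*h' with inner function h(x) = 3*x**2 + 5/2; substituting u = h(x) collapses the integral.
A general antiderivative is -log(3*x**2 + 5/2)/2 + C.
The condition gives C = 2 - log(5/2)/2 - (-log(5/2)/2) = 2.
So G(x) = -(log(3*x**2 + 5/2) - 4)/2.
Check: d/dx[-(log(3*x**2 + 5/2) - 4)/2] = -6*x/(6*x**2 + 5) = G'(x).

G(x) = -(log(3*x**2 + 5/2) - 4)/2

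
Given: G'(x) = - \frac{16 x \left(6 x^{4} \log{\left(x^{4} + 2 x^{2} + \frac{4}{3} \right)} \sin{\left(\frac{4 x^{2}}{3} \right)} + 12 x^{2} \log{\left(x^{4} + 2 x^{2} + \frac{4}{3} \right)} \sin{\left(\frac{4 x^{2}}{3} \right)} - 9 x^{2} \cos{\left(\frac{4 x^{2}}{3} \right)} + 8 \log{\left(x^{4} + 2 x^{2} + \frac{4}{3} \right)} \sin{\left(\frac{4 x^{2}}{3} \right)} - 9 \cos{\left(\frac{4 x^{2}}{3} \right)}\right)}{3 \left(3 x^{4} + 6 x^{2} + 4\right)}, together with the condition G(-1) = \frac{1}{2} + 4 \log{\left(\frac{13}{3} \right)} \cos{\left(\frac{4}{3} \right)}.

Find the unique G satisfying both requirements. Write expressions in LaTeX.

Recognize the product-rule pattern: G'(x) = u'v + uv' with u = 4 \cos{\left(\frac{4 x^{2}}{3} \right)}, v = \log{\left(x^{4} + 2 x^{2} + \frac{4}{3} \right)}, so integration by parts undoes it.
A general antiderivative is 4 \log{\left(x^{4} + 2 x^{2} + \frac{4}{3} \right)} \cos{\left(\frac{4 x^{2}}{3} \right)} + C.
The condition gives C = \frac{1}{2} + 4 \log{\left(\frac{13}{3} \right)} \cos{\left(\frac{4}{3} \right)} - (4 \log{\left(\frac{13}{3} \right)} \cos{\left(\frac{4}{3} \right)}) = \frac{1}{2}.
So G(x) = \frac{8 \log{\left(x^{4} + 2 x^{2} + \frac{4}{3} \right)} \cos{\left(\frac{4 x^{2}}{3} \right)} + 1}{2}.
Check: d/dx[\frac{8 \log{\left(x^{4} + 2 x^{2} + \frac{4}{3} \right)} \cos{\left(\frac{4 x^{2}}{3} \right)} + 1}{2}] = \frac{- 96 x^{5} \log{\left(x^{4} + 2 x^{2} + \frac{4}{3} \right)} \sin{\left(\frac{4 x^{2}}{3} \right)} - 192 x^{3} \log{\left(x^{4} + 2 x^{2} + \frac{4}{3} \right)} \sin{\left(\frac{4 x^{2}}{3} \right)} + 144 x^{3} \cos{\left(\frac{4 x^{2}}{3} \right)} - 128 x \log{\left(x^{4} + 2 x^{2} + \frac{4}{3} \right)} \sin{\left(\frac{4 x^{2}}{3} \right)} + 144 x \cos{\left(\frac{4 x^{2}}{3} \right)}}{9 x^{4} + 18 x^{2} + 12}, which equals G'(x).

G(x) = \frac{8 \log{\left(x^{4} + 2 x^{2} + \frac{4}{3} \right)} \cos{\left(\frac{4 x^{2}}{3} \right)} + 1}{2}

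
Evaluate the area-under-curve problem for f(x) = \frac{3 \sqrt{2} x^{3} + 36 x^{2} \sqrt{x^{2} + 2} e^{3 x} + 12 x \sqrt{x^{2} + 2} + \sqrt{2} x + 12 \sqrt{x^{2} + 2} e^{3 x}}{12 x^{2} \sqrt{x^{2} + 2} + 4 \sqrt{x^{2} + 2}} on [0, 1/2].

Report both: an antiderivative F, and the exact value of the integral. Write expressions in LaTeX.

An antiderivative F(x) passes only if d/dx[F] lands on f(x) exactly.
F(x) = \frac{\sqrt{2} \sqrt{x^{2} + 2} + 4 e^{3 x} + 2 \log{\left(2 x^{2} + \frac{2}{3} \right)}}{4} is an antiderivative of f.
Check: d/dx[\frac{\sqrt{2} \sqrt{x^{2} + 2} + 4 e^{3 x} + 2 \log{\left(2 x^{2} + \frac{2}{3} \right)}}{4}] = \frac{3 \sqrt{2} x^{3} + 36 x^{2} \sqrt{x^{2} + 2} e^{3 x} + 12 x \sqrt{x^{2} + 2} + \sqrt{2} x + 12 \sqrt{x^{2} + 2} e^{3 x}}{12 x^{2} \sqrt{x^{2} + 2} + 4 \sqrt{x^{2} + 2}} = f(x).
F(1/2) = \frac{\log{\left(\frac{7}{6} \right)}}{2} + \frac{3 \sqrt{2}}{8} + e^{\frac{3}{2}}; F(0) = \frac{\log{\left(\frac{2}{3} \right)}}{2} + \frac{3}{2}.
Integral = F(1/2) - F(0) = - \frac{3}{2} + \frac{\log{\left(\frac{7}{6} \right)}}{2} - \frac{\log{\left(\frac{2}{3} \right)}}{2} + \frac{3 \sqrt{2}}{8} + e^{\frac{3}{2}}.

Antiderivative: F(x) = \frac{\sqrt{2} \sqrt{x^{2} + 2} + 4 e^{3 x} + 2 \log{\left(2 x^{2} + \frac{2}{3} \right)}}{4}; value = - \frac{3}{2} + \frac{\log{\left(\frac{7}{6} \right)}}{2} - \frac{\log{\left(\frac{2}{3} \right)}}{2} + \frac{3 \sqrt{2}}{8} + e^{\frac{3}{2}}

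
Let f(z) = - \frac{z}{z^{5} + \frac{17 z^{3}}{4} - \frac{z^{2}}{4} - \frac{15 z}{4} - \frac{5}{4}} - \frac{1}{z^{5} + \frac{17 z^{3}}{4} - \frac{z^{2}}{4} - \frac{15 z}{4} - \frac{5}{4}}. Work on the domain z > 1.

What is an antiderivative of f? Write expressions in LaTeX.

An antiderivative is F(z) = - \frac{4 \log{\left(z - 1 \right)}}{27} + \frac{80 \log{\left(z + \frac{1}{2} \right)}}{441} - \frac{22 \log{\left(z^{2} + 5 \right)}}{1323} + \frac{232 \sqrt{5} \operatorname{atan}{\left(\frac{\sqrt{5} z}{5} \right)}}{6615} - \frac{8}{126 z + 63}.

The denominator factors as \left(z - 1\right) \left(2 z + 1\right)^{2} \left(z^{2} + 5\right); partial fractions split f into directly integrable pieces: - \frac{4 \left(11 z - 58\right)}{1323 \left(z^{2} + 5\right)} + \frac{160}{441 \left(2 z + 1\right)} + \frac{16}{63 \left(2 z + 1\right)^{2}} - \frac{4}{27 \left(z - 1\right)}.
Check: d/dz[- \frac{4 \log{\left(z - 1 \right)}}{27} + \frac{80 \log{\left(z + \frac{1}{2} \right)}}{441} - \frac{22 \log{\left(z^{2} + 5 \right)}}{1323} + \frac{232 \sqrt{5} \operatorname{atan}{\left(\frac{\sqrt{5} z}{5} \right)}}{6615} - \frac{8}{126 z + 63}] = \frac{- 4 z - 4}{4 z^{5} + 17 z^{3} - z^{2} - 15 z - 5}, which equals f(z).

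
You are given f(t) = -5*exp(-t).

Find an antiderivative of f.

An antiderivative is F(t) = 5*exp(-t).

A candidate is checked by its d/dt: the result must match f(t).
Check: d/dt[5*exp(-t)] = -5*exp(-t) = f(t).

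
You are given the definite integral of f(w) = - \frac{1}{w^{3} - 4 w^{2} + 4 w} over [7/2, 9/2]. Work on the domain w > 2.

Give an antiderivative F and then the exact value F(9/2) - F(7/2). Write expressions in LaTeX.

Antiderivative: F(w) = - \frac{\log{\left(w \right)}}{4} + \frac{\log{\left(w - 2 \right)}}{4} + \frac{1}{2 w - 4}; value = - \frac{\log{\left(\frac{9}{2} \right)}}{4} - \frac{2}{15} - \frac{\log{\left(\frac{3}{2} \right)}}{4} + \frac{\log{\left(\frac{5}{2} \right)}}{4} + \frac{\log{\left(\frac{7}{2} \right)}}{4}

Factor the denominator (w \left(w - 2\right)^{2}) and decompose: f = \frac{1}{4 \left(w - 2\right)} - \frac{1}{2 \left(w - 2\right)^{2}} - \frac{1}{4 w}; each piece integrates to a log, atan, or power term.
F(w) = - \frac{\log{\left(w \right)}}{4} + \frac{\log{\left(w - 2 \right)}}{4} + \frac{1}{2 w - 4} is an antiderivative of f.
Check: d/dw[- \frac{\log{\left(w \right)}}{4} + \frac{\log{\left(w - 2 \right)}}{4} + \frac{1}{2 w - 4}] = - \frac{1}{w^{3} - 4 w^{2} + 4 w} = f(w).
F(9/2) = - \frac{\log{\left(\frac{9}{2} \right)}}{4} + \frac{1}{5} + \frac{\log{\left(\frac{5}{2} \right)}}{4}; F(7/2) = - \frac{\log{\left(\frac{7}{2} \right)}}{4} + \frac{\log{\left(\frac{3}{2} \right)}}{4} + \frac{1}{3}.
Integral = F(9/2) - F(7/2) = - \frac{\log{\left(\frac{9}{2} \right)}}{4} - \frac{2}{15} - \frac{\log{\left(\frac{3}{2} \right)}}{4} + \frac{\log{\left(\frac{5}{2} \right)}}{4} + \frac{\log{\left(\frac{7}{2} \right)}}{4}.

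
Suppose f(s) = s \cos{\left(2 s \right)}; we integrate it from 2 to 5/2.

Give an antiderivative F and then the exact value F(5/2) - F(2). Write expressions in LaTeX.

Since d/ds undoes antidifferentiation here, F'(s) = f(s) is required of F(s).
F(s) = \frac{2 s \sin{\left(2 s \right)} + \cos{\left(2 s \right)}}{4} is an antiderivative of f.
Check: d/ds[\frac{2 s \sin{\left(2 s \right)} + \cos{\left(2 s \right)}}{4}] = s \cos{\left(2 s \right)} = f(s).
F(5/2) = \frac{5 \sin{\left(5 \right)}}{4} + \frac{\cos{\left(5 \right)}}{4}; F(2) = \sin{\left(4 \right)} + \frac{\cos{\left(4 \right)}}{4}.
Integral = F(5/2) - F(2) = \frac{5 \sin{\left(5 \right)}}{4} + \frac{\cos{\left(5 \right)}}{4} - \frac{\cos{\left(4 \right)}}{4} - \sin{\left(4 \right)}.

Antiderivative: F(s) = \frac{2 s \sin{\left(2 s \right)} + \cos{\left(2 s \right)}}{4}; value = \frac{5 \sin{\left(5 \right)}}{4} + \frac{\cos{\left(5 \right)}}{4} - \frac{\cos{\left(4 \right)}}{4} - \sin{\left(4 \right)}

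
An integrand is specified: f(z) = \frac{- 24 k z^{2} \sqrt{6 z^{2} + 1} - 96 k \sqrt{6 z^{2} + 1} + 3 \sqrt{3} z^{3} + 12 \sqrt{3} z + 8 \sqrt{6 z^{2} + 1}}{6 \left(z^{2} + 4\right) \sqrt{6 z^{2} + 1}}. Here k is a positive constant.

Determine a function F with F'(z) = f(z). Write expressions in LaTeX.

An antiderivative is F(z) = - 4 k z + \frac{\sqrt{2 z^{2} + \frac{1}{3}}}{4} + \frac{2 \operatorname{atan}{\left(\frac{z}{2} \right)}}{3}.

A first test for any F(z): its z-derivative must equal f(z) identically.
Check: d/dz[- 4 k z + \frac{\sqrt{2 z^{2} + \frac{1}{3}}}{4} + \frac{2 \operatorname{atan}{\left(\frac{z}{2} \right)}}{3}] = \frac{- 24 k z^{2} \sqrt{6 z^{2} + 1} - 96 k \sqrt{6 z^{2} + 1} + 3 \sqrt{3} z^{3} + 12 \sqrt{3} z + 8 \sqrt{6 z^{2} + 1}}{6 z^{2} \sqrt{6 z^{2} + 1} + 24 \sqrt{6 z^{2} + 1}}, which equals f(z).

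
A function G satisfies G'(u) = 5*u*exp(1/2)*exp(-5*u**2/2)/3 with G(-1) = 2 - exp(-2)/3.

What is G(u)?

G(u) = (6*exp(-1/2)*exp(5*u**2/2) - 1)*exp(1/2)*exp(-5*u**2/2)/3

The substitution w = 1/2 - 5*u**2/2 works: G'(u) is exactly (dG/dw)*(dw/du) for that inner function.
A general antiderivative is -exp(1/2 - 5*u**2/2)/3 + C.
The condition gives C = 2 - exp(-2)/3 - (-exp(-2)/3) = 2.
So G(u) = (6*exp(-1/2)*exp(5*u**2/2) - 1)*exp(1/2)*exp(-5*u**2/2)/3.
Check: d/du[(6*exp(-1/2)*exp(5*u**2/2) - 1)*exp(1/2)*exp(-5*u**2/2)/3] = 5*u*exp(1/2)*exp(-5*u**2/2)/3 = G'(u).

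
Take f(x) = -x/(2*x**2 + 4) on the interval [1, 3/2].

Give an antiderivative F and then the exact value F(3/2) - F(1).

The substitution u = x**2 + 2 works: f is exactly (dF/du)*(du/dx) for that inner function.
F(x) = -log(x**2 + 2)/4 is an antiderivative of f.
Check: d/dx[-log(x**2 + 2)/4] = -x/(2*x**2 + 4) = f(x).
F(3/2) = -log(17/4)/4; F(1) = -log(3)/4.
Integral = F(3/2) - F(1) = -log(17/4)/4 + log(3)/4.

Antiderivative: F(x) = -log(x**2 + 2)/4; value = -log(17/4)/4 + log(3)/4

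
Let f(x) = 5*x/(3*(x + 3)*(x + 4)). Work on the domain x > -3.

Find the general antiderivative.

F(x) = -5*log(x + 3) + 20*log(x + 4)/3 + C

Factor the denominator (3*(x + 3)*(x + 4)) and decompose: f = 20/(3*(x + 4)) - 5/(x + 3); each piece integrates to a log, atan, or power term.
Check: d/dx[-5*log(x + 3) + 20*log(x + 4)/3] = 5*x/(3*x**2 + 21*x + 36), which equals f(x).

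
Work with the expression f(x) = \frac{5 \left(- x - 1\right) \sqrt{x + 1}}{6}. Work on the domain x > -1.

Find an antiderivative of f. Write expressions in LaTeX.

Since d/dx undoes antidifferentiation here, F'(x) = f(x) is required of F(x).
Check: d/dx[- \frac{\left(x + 1\right)^{\frac{5}{2}}}{3}] = - \frac{5 x \sqrt{x + 1}}{6} - \frac{5 \sqrt{x + 1}}{6}, which equals f(x).

An antiderivative is F(x) = - \frac{\left(x + 1\right)^{\frac{5}{2}}}{3}.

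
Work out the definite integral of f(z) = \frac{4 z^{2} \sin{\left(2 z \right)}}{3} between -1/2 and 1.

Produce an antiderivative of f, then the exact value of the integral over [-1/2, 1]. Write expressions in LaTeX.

Antiderivative: F(z) = - \frac{2 z^{2} \cos{\left(2 z \right)}}{3} + \frac{2 z \sin{\left(2 z \right)}}{3} + \frac{\cos{\left(2 z \right)}}{3}; value = - \frac{\sin{\left(1 \right)}}{3} - \frac{\cos{\left(1 \right)}}{6} - \frac{\cos{\left(2 \right)}}{3} + \frac{2 \sin{\left(2 \right)}}{3}

Recover f(z) by differentiating a candidate F(z); any mismatch rules it out.
F(z) = - \frac{2 z^{2} \cos{\left(2 z \right)}}{3} + \frac{2 z \sin{\left(2 z \right)}}{3} + \frac{\cos{\left(2 z \right)}}{3} is an antiderivative of f.
Check: d/dz[- \frac{2 z^{2} \cos{\left(2 z \right)}}{3} + \frac{2 z \sin{\left(2 z \right)}}{3} + \frac{\cos{\left(2 z \right)}}{3}] = \frac{4 z^{2} \sin{\left(2 z \right)}}{3} = f(z).
F(1) = - \frac{\cos{\left(2 \right)}}{3} + \frac{2 \sin{\left(2 \right)}}{3}; F(-1/2) = \frac{\cos{\left(1 \right)}}{6} + \frac{\sin{\left(1 \right)}}{3}.
Integral = F(1) - F(-1/2) = - \frac{\sin{\left(1 \right)}}{3} - \frac{\cos{\left(1 \right)}}{6} - \frac{\cos{\left(2 \right)}}{3} + \frac{2 \sin{\left(2 \right)}}{3}.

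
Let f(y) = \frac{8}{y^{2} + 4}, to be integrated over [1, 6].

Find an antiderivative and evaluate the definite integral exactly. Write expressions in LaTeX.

Antiderivative: F(y) = 4 \operatorname{atan}{\left(\frac{y}{2} \right)}; value = - 4 \operatorname{atan}{\left(\frac{1}{2} \right)} + 4 \operatorname{atan}{\left(3 \right)}

Recover f(y) by differentiating a candidate F(y); any mismatch rules it out.
F(y) = 4 \operatorname{atan}{\left(\frac{y}{2} \right)} is an antiderivative of f.
Check: d/dy[4 \operatorname{atan}{\left(\frac{y}{2} \right)}] = \frac{8}{y^{2} + 4} = f(y).
F(6) = 4 \operatorname{atan}{\left(3 \right)}; F(1) = 4 \operatorname{atan}{\left(\frac{1}{2} \right)}.
Integral = F(6) - F(1) = - 4 \operatorname{atan}{\left(\frac{1}{2} \right)} + 4 \operatorname{atan}{\left(3 \right)}.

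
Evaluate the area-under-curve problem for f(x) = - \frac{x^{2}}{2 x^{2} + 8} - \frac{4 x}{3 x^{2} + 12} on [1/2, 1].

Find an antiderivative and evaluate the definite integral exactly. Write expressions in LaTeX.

Antiderivative: F(x) = - \frac{3 x + 4 \log{\left(x^{2} + 4 \right)} - 6 \operatorname{atan}{\left(\frac{x}{2} \right)}}{6}; value = - \frac{2 \log{\left(5 \right)}}{3} - \frac{1}{4} - \operatorname{atan}{\left(\frac{1}{4} \right)} + \operatorname{atan}{\left(\frac{1}{2} \right)} + \frac{2 \log{\left(\frac{17}{4} \right)}}{3}

Integrate term by term and add the pieces.
F(x) = - \frac{3 x + 4 \log{\left(x^{2} + 4 \right)} - 6 \operatorname{atan}{\left(\frac{x}{2} \right)}}{6} is an antiderivative of f.
Check: d/dx[- \frac{3 x + 4 \log{\left(x^{2} + 4 \right)} - 6 \operatorname{atan}{\left(\frac{x}{2} \right)}}{6}] = \frac{- 3 x^{2} - 8 x}{6 x^{2} + 24}, which equals f(x).
F(1) = - \frac{2 \log{\left(5 \right)}}{3} - \frac{1}{2} + \operatorname{atan}{\left(\frac{1}{2} \right)}; F(1/2) = - \frac{2 \log{\left(\frac{17}{4} \right)}}{3} - \frac{1}{4} + \operatorname{atan}{\left(\frac{1}{4} \right)}.
Integral = F(1) - F(1/2) = - \frac{2 \log{\left(5 \right)}}{3} - \frac{1}{4} - \operatorname{atan}{\left(\frac{1}{4} \right)} + \operatorname{atan}{\left(\frac{1}{2} \right)} + \frac{2 \log{\left(\frac{17}{4} \right)}}{3}.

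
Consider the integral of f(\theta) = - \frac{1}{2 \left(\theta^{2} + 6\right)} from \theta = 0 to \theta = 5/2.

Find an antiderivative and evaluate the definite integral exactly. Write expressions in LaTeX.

Antiderivative: F(\theta) = - \frac{\sqrt{6} \operatorname{atan}{\left(\frac{\sqrt{6} \theta}{6} \right)}}{12}; value = - \frac{\sqrt{6} \operatorname{atan}{\left(\frac{5 \sqrt{6}}{12} \right)}}{12}

Since d/d\theta undoes antidifferentiation here, F'(\theta) = f(\theta) is required of F(\theta).
F(\theta) = - \frac{\sqrt{6} \operatorname{atan}{\left(\frac{\sqrt{6} \theta}{6} \right)}}{12} is an antiderivative of f.
Check: d/d\theta[- \frac{\sqrt{6} \operatorname{atan}{\left(\frac{\sqrt{6} \theta}{6} \right)}}{12}] = - \frac{1}{2 \theta^{2} + 12}, which equals f(\theta).
F(5/2) = - \frac{\sqrt{6} \operatorname{atan}{\left(\frac{5 \sqrt{6}}{12} \right)}}{12}; F(0) = 0.
Integral = F(5/2) - F(0) = - \frac{\sqrt{6} \operatorname{atan}{\left(\frac{5 \sqrt{6}}{12} \right)}}{12}.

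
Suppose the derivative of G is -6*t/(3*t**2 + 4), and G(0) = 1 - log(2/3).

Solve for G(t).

G(t) = 1 - log(t**2/2 + 2/3)

The substitution u = t**2/2 + 2/3 works: G'(t) is exactly (dG/du)*(du/dt) for that inner function.
A general antiderivative is -log(t**2/2 + 2/3) + C.
The condition gives C = 1 - log(2/3) - (-log(2/3)) = 1.
So G(t) = 1 - log(t**2/2 + 2/3).
Check: d/dt[1 - log(t**2/2 + 2/3)] = -6*t/(3*t**2 + 4) = G'(t).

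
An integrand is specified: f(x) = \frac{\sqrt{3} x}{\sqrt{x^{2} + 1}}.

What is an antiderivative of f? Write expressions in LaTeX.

The substitution u = 3 x^{2} + 3 works: f is exactly (dF/du)*(du/dx) for that inner function.
Check: d/dx[\sqrt{3 x^{2} + 3}] = \frac{\sqrt{3} x}{\sqrt{x^{2} + 1}} = f(x).

An antiderivative is F(x) = \sqrt{3 x^{2} + 3}.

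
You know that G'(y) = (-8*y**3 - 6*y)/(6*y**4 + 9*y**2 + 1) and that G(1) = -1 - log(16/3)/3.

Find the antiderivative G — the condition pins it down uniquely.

The substitution u = 2*y**4 + 3*y**2 + 1/3 works: G'(y) is exactly (dG/du)*(du/dy) for that inner function.
A general antiderivative is -log(2*y**4 + 3*y**2 + 1/3)/3 + C.
The condition gives C = -1 - log(16/3)/3 - (-log(16/3)/3) = -1.
So G(y) = (-log(2*y**4 + 3*y**2 + 1/3) - 3)/3.
Check: d/dy[(-log(2*y**4 + 3*y**2 + 1/3) - 3)/3] = (-8*y**3 - 6*y)/(6*y**4 + 9*y**2 + 1) = G'(y).

G(y) = (-log(2*y**4 + 3*y**2 + 1/3) - 3)/3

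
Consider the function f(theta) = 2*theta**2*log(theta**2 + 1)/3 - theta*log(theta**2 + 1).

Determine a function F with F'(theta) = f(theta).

The integrand splits into summands that can be handled one at a time.
Check: d/dtheta[2*theta**3*log(theta**2 + 1)/9 - 4*theta**3/27 - theta**2*log(theta**2 + 1)/2 + theta**2/2 + 4*theta/9 - log(theta**2 + 1)/2 - 4*atan(theta)/9] = 2*theta**2*log(theta**2 + 1)/3 - theta*log(theta**2 + 1) = f(theta).

An antiderivative is F(theta) = 2*theta**3*log(theta**2 + 1)/9 - 4*theta**3/27 - theta**2*log(theta**2 + 1)/2 + theta**2/2 + 4*theta/9 - log(theta**2 + 1)/2 - 4*atan(theta)/9.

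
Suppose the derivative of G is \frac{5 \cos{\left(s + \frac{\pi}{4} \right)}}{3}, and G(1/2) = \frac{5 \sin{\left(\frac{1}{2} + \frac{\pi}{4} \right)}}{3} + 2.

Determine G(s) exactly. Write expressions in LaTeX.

G(s) = \frac{5 \sin{\left(s + \frac{\pi}{4} \right)}}{3} + 2

For G(s) to be correct, d/ds[G] must agree with the stated G'(s) identically.
A general antiderivative is \frac{5 \sin{\left(s + \frac{\pi}{4} \right)}}{3} + C.
The condition gives C = \frac{5 \sin{\left(\frac{1}{2} + \frac{\pi}{4} \right)}}{3} + 2 - (\frac{5 \sin{\left(\frac{1}{2} + \frac{\pi}{4} \right)}}{3}) = 2.
So G(s) = \frac{5 \sin{\left(s + \frac{\pi}{4} \right)}}{3} + 2.
Check: d/ds[\frac{5 \sin{\left(s + \frac{\pi}{4} \right)}}{3} + 2] = \frac{5 \cos{\left(s + \frac{\pi}{4} \right)}}{3} = G'(s).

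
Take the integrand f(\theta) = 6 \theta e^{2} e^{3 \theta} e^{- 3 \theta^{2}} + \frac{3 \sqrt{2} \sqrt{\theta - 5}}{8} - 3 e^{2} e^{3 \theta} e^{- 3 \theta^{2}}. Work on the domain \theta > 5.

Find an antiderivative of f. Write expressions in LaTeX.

An antiderivative is F(\theta) = - \frac{- \sqrt{2} \theta \sqrt{\theta - 5} + 5 \sqrt{2} \sqrt{\theta - 5} + 4 e^{2} e^{3 \theta} e^{- 3 \theta^{2}}}{4}.

The integrand splits into summands that can be handled one at a time.
Check: d/d\theta[- \frac{- \sqrt{2} \theta \sqrt{\theta - 5} + 5 \sqrt{2} \sqrt{\theta - 5} + 4 e^{2} e^{3 \theta} e^{- 3 \theta^{2}}}{4}] = \frac{\left(48 \theta \sqrt{\theta - 5} e^{2} e^{3 \theta} + 3 \sqrt{2} \theta e^{3 \theta^{2}} - 24 \sqrt{\theta - 5} e^{2} e^{3 \theta} - 15 \sqrt{2} e^{3 \theta^{2}}\right) e^{- 3 \theta^{2}}}{8 \sqrt{\theta - 5}}, which equals f(\theta).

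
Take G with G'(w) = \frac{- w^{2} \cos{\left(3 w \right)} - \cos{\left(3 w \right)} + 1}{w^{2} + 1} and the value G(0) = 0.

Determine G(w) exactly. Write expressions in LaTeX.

A candidate passes only if d/dw[G] lands on the given G'(w) exactly.
A general antiderivative is - \frac{\sin{\left(3 w \right)}}{3} + \operatorname{atan}{\left(w \right)} + C.
The condition gives C = 0 - (0) = 0.
So G(w) = \frac{- \sin{\left(3 w \right)} + 3 \operatorname{atan}{\left(w \right)}}{3}.
Check: d/dw[\frac{- \sin{\left(3 w \right)} + 3 \operatorname{atan}{\left(w \right)}}{3}] = \frac{- w^{2} \cos{\left(3 w \right)} - \cos{\left(3 w \right)} + 1}{w^{2} + 1} = G'(w).

G(w) = \frac{- \sin{\left(3 w \right)} + 3 \operatorname{atan}{\left(w \right)}}{3}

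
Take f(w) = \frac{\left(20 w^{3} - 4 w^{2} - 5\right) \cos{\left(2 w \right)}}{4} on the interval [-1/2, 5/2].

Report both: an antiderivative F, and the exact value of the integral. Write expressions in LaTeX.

Antiderivative: F(w) = \frac{5 w^{3} \sin{\left(2 w \right)}}{2} - \frac{w^{2} \sin{\left(2 w \right)}}{2} + \frac{15 w^{2} \cos{\left(2 w \right)}}{4} - \frac{15 w \sin{\left(2 w \right)}}{4} - \frac{w \cos{\left(2 w \right)}}{2} - \frac{3 \sin{\left(2 w \right)}}{8} - \frac{15 \cos{\left(2 w \right)}}{8}; value = \frac{419 \sin{\left(5 \right)}}{16} + \frac{11 \cos{\left(1 \right)}}{16} + \frac{17 \sin{\left(1 \right)}}{16} + \frac{325 \cos{\left(5 \right)}}{16}

A first test for any F(w): its w-derivative must equal f(w) identically.
F(w) = \frac{5 w^{3} \sin{\left(2 w \right)}}{2} - \frac{w^{2} \sin{\left(2 w \right)}}{2} + \frac{15 w^{2} \cos{\left(2 w \right)}}{4} - \frac{15 w \sin{\left(2 w \right)}}{4} - \frac{w \cos{\left(2 w \right)}}{2} - \frac{3 \sin{\left(2 w \right)}}{8} - \frac{15 \cos{\left(2 w \right)}}{8} is an antiderivative of f.
Check: d/dw[\frac{5 w^{3} \sin{\left(2 w \right)}}{2} - \frac{w^{2} \sin{\left(2 w \right)}}{2} + \frac{15 w^{2} \cos{\left(2 w \right)}}{4} - \frac{15 w \sin{\left(2 w \right)}}{4} - \frac{w \cos{\left(2 w \right)}}{2} - \frac{3 \sin{\left(2 w \right)}}{8} - \frac{15 \cos{\left(2 w \right)}}{8}] = 5 w^{3} \cos{\left(2 w \right)} - w^{2} \cos{\left(2 w \right)} - \frac{5 \cos{\left(2 w \right)}}{4}, which equals f(w).
F(5/2) = \frac{419 \sin{\left(5 \right)}}{16} + \frac{325 \cos{\left(5 \right)}}{16}; F(-1/2) = - \frac{17 \sin{\left(1 \right)}}{16} - \frac{11 \cos{\left(1 \right)}}{16}.
Integral = F(5/2) - F(-1/2) = \frac{419 \sin{\left(5 \right)}}{16} + \frac{11 \cos{\left(1 \right)}}{16} + \frac{17 \sin{\left(1 \right)}}{16} + \frac{325 \cos{\left(5 \right)}}{16}.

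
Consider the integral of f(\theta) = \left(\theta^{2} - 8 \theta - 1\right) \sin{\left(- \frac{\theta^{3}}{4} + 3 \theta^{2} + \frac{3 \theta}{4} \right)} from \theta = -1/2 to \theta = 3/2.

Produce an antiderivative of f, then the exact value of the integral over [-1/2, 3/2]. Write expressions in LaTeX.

The substitution u = - \frac{\theta^{3}}{4} + 3 \theta^{2} + \frac{3 \theta}{4} works: f is exactly (dF/du)*(du/d\theta) for that inner function.
F(\theta) = \frac{4 \cos{\left(- \frac{\theta^{3}}{4} + 3 \theta^{2} + \frac{3 \theta}{4} \right)}}{3} is an antiderivative of f.
Check: d/d\theta[\frac{4 \cos{\left(- \frac{\theta^{3}}{4} + 3 \theta^{2} + \frac{3 \theta}{4} \right)}}{3}] = \theta^{2} \sin{\left(- \frac{\theta^{3}}{4} + 3 \theta^{2} + \frac{3 \theta}{4} \right)} - 8 \theta \sin{\left(- \frac{\theta^{3}}{4} + 3 \theta^{2} + \frac{3 \theta}{4} \right)} - \sin{\left(- \frac{\theta^{3}}{4} + 3 \theta^{2} + \frac{3 \theta}{4} \right)}, which equals f(\theta).
F(3/2) = \frac{4 \cos{\left(\frac{225}{32} \right)}}{3}; F(-1/2) = \frac{4 \cos{\left(\frac{13}{32} \right)}}{3}.
Integral = F(3/2) - F(-1/2) = - \frac{4 \cos{\left(\frac{13}{32} \right)}}{3} + \frac{4 \cos{\left(\frac{225}{32} \right)}}{3}.

Antiderivative: F(\theta) = \frac{4 \cos{\left(- \frac{\theta^{3}}{4} + 3 \theta^{2} + \frac{3 \theta}{4} \right)}}{3}; value = - \frac{4 \cos{\left(\frac{13}{32} \right)}}{3} + \frac{4 \cos{\left(\frac{225}{32} \right)}}{3}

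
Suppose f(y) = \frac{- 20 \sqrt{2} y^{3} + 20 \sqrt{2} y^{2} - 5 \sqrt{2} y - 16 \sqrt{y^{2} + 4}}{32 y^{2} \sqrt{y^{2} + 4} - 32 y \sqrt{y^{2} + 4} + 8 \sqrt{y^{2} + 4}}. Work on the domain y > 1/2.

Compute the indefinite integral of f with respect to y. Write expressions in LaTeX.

Whatever form F(y) takes, F'(y) = f(y) is non-negotiable.
Check: d/dy[\frac{- 5 \sqrt{2} \left(2 y - 1\right) \sqrt{y^{2} + 4} + 8}{8 \left(2 y - 1\right)}] = \frac{- 20 \sqrt{2} y^{3} + 20 \sqrt{2} y^{2} - 5 \sqrt{2} y - 16 \sqrt{y^{2} + 4}}{32 y^{2} \sqrt{y^{2} + 4} - 32 y \sqrt{y^{2} + 4} + 8 \sqrt{y^{2} + 4}} = f(y).

F(y) = \frac{- 5 \sqrt{2} \left(2 y - 1\right) \sqrt{y^{2} + 4} + 8}{8 \left(2 y - 1\right)} + C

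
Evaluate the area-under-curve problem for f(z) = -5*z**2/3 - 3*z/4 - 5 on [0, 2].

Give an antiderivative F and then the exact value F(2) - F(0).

The integrand splits into summands that can be handled one at a time.
F(z) = -5*z**3/9 - 3*z**2/8 - 5*z is an antiderivative of f.
Check: d/dz[-5*z**3/9 - 3*z**2/8 - 5*z] = -5*z**2/3 - 3*z/4 - 5 = f(z).
F(2) = -287/18; F(0) = 0.
Integral = F(2) - F(0) = -287/18.

Antiderivative: F(z) = -5*z**3/9 - 3*z**2/8 - 5*z; value = -287/18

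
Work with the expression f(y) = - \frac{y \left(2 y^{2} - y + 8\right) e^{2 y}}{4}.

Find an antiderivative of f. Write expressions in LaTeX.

An antiderivative is F(y) = - \frac{\left(y^{3} - 2 y^{2} + 6 y - 3\right) e^{2 y}}{4}.

Recognize the product-rule pattern: f = u'v + uv' with u = - \frac{y^{3}}{4} + \frac{y^{2}}{2} - \frac{3 y}{2} + \frac{3}{4}, v = e^{2 y}, so integration by parts undoes it.
Check: d/dy[- \frac{\left(y^{3} - 2 y^{2} + 6 y - 3\right) e^{2 y}}{4}] = - \frac{y^{3} e^{2 y}}{2} + \frac{y^{2} e^{2 y}}{4} - 2 y e^{2 y}, which equals f(y).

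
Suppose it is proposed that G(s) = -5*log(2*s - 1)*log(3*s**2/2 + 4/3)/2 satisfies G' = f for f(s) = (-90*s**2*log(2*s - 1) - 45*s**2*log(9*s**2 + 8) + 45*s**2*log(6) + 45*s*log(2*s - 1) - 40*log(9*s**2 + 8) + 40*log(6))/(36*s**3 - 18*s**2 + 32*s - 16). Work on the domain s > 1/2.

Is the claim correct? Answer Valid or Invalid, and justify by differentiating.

d/ds[G] = (-90*s**2*log(2*s - 1) - 45*s**2*log(9*s**2 + 8) + 45*s**2*log(6) + 45*s*log(2*s - 1) - 40*log(9*s**2 + 8) + 40*log(6))/(18*s**3 - 9*s**2 + 16*s - 8)
d/ds[G] - f(s) = (-90*s**2*log(2*s - 1) - 45*s**2*log(9*s**2 + 8) + 45*s**2*log(6) + 45*s*log(2*s - 1) - 40*log(9*s**2 + 8) + 40*log(6))/(36*s**3 - 18*s**2 + 32*s - 16) != 0.

Invalid: d/ds[G] - f = (-90*s**2*log(2*s - 1) - 45*s**2*log(9*s**2 + 8) + 45*s**2*log(6) + 45*s*log(2*s - 1) - 40*log(9*s**2 + 8) + 40*log(6))/(36*s**3 - 18*s**2 + 32*s - 16), which is not 0.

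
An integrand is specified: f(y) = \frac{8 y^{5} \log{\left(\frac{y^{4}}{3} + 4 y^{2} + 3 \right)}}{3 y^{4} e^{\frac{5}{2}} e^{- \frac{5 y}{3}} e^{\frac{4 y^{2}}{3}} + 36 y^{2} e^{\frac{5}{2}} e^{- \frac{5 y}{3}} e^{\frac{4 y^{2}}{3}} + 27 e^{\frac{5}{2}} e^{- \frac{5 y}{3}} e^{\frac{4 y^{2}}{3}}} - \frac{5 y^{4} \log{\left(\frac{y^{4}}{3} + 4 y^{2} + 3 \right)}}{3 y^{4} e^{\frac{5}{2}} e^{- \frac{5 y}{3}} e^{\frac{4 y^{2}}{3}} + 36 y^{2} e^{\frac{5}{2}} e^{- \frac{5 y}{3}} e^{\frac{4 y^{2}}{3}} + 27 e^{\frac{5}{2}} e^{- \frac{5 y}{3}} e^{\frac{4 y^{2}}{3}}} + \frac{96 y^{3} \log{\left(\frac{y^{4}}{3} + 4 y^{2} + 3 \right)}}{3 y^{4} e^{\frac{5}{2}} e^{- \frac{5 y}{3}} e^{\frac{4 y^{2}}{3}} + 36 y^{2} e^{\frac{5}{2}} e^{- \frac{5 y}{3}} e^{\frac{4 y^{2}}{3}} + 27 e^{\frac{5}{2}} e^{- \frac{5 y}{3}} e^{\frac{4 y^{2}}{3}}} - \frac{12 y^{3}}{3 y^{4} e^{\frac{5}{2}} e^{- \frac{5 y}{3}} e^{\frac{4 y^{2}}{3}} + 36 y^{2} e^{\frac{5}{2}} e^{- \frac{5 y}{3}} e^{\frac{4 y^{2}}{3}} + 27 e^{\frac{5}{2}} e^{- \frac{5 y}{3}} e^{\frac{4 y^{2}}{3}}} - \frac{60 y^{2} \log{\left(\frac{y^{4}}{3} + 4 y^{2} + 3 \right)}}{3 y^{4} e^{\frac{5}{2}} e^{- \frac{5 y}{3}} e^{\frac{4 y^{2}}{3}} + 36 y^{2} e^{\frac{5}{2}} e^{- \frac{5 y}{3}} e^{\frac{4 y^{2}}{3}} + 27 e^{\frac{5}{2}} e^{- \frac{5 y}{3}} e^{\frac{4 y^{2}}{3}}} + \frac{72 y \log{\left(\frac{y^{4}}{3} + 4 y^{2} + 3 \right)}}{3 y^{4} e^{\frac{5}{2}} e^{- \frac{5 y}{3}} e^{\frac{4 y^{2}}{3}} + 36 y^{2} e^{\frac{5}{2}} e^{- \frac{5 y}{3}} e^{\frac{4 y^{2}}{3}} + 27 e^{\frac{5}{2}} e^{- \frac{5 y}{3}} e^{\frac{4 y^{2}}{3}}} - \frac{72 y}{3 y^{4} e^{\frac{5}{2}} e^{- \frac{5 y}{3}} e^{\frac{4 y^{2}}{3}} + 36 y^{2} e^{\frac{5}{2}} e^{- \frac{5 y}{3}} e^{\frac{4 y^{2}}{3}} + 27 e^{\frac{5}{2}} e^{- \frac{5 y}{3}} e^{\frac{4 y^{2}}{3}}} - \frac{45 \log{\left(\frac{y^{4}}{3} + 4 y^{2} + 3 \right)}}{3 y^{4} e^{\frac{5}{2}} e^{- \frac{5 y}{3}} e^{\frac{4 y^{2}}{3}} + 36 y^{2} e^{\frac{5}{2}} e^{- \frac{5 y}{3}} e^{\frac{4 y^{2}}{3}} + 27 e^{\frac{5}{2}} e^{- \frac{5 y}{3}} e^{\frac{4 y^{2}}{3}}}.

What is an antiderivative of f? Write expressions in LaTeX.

An antiderivative is F(y) = - e^{- \frac{4 y^{2}}{3} + \frac{5 y}{3} - \frac{5}{2}} \log{\left(\frac{y^{4}}{3} + 4 y^{2} + 3 \right)}.

f has the shape u'v + uv' for u = - e^{- \frac{4 y^{2}}{3} + \frac{5 y}{3} - \frac{5}{2}} and v = \log{\left(\frac{y^{4}}{3} + 4 y^{2} + 3 \right)} — it is the derivative of the product u*v.
Check: d/dy[- e^{- \frac{4 y^{2}}{3} + \frac{5 y}{3} - \frac{5}{2}} \log{\left(\frac{y^{4}}{3} + 4 y^{2} + 3 \right)}] = \frac{8 y^{5} \log{\left(\frac{y^{4}}{3} + 4 y^{2} + 3 \right)} - 5 y^{4} \log{\left(\frac{y^{4}}{3} + 4 y^{2} + 3 \right)} + 96 y^{3} \log{\left(\frac{y^{4}}{3} + 4 y^{2} + 3 \right)} - 12 y^{3} - 60 y^{2} \log{\left(\frac{y^{4}}{3} + 4 y^{2} + 3 \right)} + 72 y \log{\left(\frac{y^{4}}{3} + 4 y^{2} + 3 \right)} - 72 y - 45 \log{\left(\frac{y^{4}}{3} + 4 y^{2} + 3 \right)}}{3 y^{4} e^{\frac{5}{2}} e^{- \frac{5 y}{3}} e^{\frac{4 y^{2}}{3}} + 36 y^{2} e^{\frac{5}{2}} e^{- \frac{5 y}{3}} e^{\frac{4 y^{2}}{3}} + 27 e^{\frac{5}{2}} e^{- \frac{5 y}{3}} e^{\frac{4 y^{2}}{3}}}, which equals f(y).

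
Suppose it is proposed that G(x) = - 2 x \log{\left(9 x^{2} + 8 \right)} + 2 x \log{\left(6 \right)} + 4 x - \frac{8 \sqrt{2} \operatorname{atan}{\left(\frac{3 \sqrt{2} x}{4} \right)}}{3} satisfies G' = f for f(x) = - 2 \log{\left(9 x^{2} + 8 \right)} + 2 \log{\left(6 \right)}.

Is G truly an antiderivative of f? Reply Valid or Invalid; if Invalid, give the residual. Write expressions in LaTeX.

d/dx[G] = - 2 \log{\left(9 x^{2} + 8 \right)} + 2 \log{\left(6 \right)}
This equals f(x) exactly, so the claim holds.

Valid. The derivative of G reproduces f.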